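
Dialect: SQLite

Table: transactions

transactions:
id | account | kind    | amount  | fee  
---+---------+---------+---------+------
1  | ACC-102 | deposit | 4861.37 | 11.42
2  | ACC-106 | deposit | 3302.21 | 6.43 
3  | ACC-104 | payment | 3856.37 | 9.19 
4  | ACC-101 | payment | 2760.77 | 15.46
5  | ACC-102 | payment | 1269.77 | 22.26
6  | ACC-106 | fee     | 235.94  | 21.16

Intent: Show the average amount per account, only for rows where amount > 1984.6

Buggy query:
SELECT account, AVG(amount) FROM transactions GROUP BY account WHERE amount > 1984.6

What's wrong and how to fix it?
Bug: WHERE cannot follow GROUP BY

Fix: Move the WHERE clause before GROUP BY

Corrected query:
SELECT account, AVG(amount) FROM transactions WHERE amount > 1984.6 GROUP BY account

Result:
account | AVG(amount)
--------+------------
ACC-101 | 2760.77    
ACC-102 | 4861.37    
ACC-104 | 3856.37    
ACC-106 | 3302.21    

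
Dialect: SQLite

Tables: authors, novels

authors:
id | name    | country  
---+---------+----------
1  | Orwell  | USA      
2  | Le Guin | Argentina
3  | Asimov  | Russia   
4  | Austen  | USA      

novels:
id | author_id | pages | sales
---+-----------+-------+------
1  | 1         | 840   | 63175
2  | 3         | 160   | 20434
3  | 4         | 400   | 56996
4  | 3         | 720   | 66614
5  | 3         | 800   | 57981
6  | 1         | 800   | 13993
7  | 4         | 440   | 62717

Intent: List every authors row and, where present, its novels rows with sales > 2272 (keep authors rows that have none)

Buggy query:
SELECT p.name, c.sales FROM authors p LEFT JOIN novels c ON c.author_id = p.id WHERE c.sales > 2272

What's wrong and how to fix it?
Bug: A WHERE condition on the right-hand table after LEFT JOIN drops unmatched parents

Fix: Move the right-table condition into the ON clause so unmatched parents are kept

Corrected query:
SELECT p.name, c.sales FROM authors p LEFT JOIN novels c ON c.author_id = p.id AND c.sales > 2272

Result:
name    | sales
--------+------
Orwell  | 13993
Orwell  | 63175
Le Guin | NULL 
Asimov  | 20434
Asimov  | 57981
Asimov  | 66614
Austen  | 56996
Austen  | 62717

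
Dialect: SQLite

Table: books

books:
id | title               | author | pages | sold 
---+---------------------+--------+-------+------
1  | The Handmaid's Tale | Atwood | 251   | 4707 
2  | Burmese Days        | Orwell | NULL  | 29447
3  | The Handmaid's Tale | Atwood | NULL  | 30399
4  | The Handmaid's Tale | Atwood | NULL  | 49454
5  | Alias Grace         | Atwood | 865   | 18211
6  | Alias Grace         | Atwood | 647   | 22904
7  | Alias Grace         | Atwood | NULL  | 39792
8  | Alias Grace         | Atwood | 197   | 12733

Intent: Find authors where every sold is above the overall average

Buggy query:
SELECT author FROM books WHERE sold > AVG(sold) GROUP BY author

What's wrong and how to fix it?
Bug: AVG() is an aggregate; it can't sit directly in WHERE

Fix: Use a subquery for AVG and a HAVING MIN(...) filter so the condition holds for every row in the group

Corrected query:
SELECT author FROM books GROUP BY author HAVING MIN(sold) > (SELECT AVG(sold) FROM books)

Result:
author
------
Orwell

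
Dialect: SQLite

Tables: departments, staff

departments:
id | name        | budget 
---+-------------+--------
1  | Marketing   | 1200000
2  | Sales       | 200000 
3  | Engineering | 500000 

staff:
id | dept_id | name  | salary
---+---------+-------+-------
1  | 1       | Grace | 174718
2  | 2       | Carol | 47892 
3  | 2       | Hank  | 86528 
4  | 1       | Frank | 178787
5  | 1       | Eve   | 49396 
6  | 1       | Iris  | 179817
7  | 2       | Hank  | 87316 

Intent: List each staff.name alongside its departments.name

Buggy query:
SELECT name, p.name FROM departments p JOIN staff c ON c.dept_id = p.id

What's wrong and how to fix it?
Bug: Both tables have a 'name' column; the unqualified reference is ambiguous

Fix: Qualify the column with its table alias (c.name)

Corrected query:
SELECT c.name, p.name FROM departments p JOIN staff c ON c.dept_id = p.id

Result:
name  | name     
------+----------
Grace | Marketing
Carol | Sales    
Hank  | Sales    
Frank | Marketing
Eve   | Marketing
Iris  | Marketing
Hank  | Sales    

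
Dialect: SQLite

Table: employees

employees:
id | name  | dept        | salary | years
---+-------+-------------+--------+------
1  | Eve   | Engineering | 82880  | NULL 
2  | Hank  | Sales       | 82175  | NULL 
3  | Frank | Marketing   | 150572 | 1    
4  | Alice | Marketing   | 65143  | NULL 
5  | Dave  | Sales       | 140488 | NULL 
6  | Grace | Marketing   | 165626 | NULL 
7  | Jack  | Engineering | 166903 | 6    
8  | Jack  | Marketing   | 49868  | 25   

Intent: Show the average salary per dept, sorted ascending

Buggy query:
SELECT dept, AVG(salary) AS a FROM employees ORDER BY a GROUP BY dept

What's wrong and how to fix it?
Bug: GROUP BY must precede ORDER BY

Fix: Move ORDER BY to the end, after GROUP BY

Corrected query:
SELECT dept, AVG(salary) AS a FROM employees GROUP BY dept ORDER BY a

Result:
dept        | a        
------------+----------
Marketing   | 107802.25
Sales       | 111331.5 
Engineering | 124891.5 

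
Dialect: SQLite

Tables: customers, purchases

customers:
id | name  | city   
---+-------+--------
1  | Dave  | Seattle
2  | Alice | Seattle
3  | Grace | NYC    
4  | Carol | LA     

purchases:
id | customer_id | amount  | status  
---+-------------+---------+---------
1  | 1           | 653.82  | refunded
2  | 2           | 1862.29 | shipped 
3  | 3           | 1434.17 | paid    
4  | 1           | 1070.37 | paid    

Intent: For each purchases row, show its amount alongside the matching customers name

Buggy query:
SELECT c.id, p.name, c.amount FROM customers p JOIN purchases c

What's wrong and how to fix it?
Bug: JOIN with no ON clause produces a cartesian product; every purchases row pairs with every customers row

Fix: Add ON c.customer_id = p.id to the JOIN

Corrected query:
SELECT c.id, p.name, c.amount FROM customers p JOIN purchases c ON c.customer_id = p.id

Result:
id | name  | amount 
---+-------+--------
1  | Dave  | 653.82 
2  | Alice | 1862.29
3  | Grace | 1434.17
4  | Dave  | 1070.37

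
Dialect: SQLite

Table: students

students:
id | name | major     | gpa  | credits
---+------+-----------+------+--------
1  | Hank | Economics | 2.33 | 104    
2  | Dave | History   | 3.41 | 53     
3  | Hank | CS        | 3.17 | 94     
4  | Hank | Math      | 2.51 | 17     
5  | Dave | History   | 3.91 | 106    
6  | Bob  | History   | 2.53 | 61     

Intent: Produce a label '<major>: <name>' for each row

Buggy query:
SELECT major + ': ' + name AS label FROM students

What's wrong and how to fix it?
Bug: '+' is numeric addition; on text columns SQLite converts them to 0 instead of concatenating

Fix: Replace + with || to concatenate text

Corrected query:
SELECT major || ': ' || name AS label FROM students

Result:
label          
---------------
Economics: Hank
History: Dave  
CS: Hank       
Math: Hank     
History: Dave  
History: Bob   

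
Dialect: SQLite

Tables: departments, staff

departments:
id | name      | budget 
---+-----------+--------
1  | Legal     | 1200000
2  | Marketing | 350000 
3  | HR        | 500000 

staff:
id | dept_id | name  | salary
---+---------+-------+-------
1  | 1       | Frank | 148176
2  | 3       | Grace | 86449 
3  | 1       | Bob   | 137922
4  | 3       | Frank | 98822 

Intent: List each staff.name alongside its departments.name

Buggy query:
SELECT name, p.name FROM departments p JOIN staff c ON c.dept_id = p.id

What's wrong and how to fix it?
Bug: Both tables have a 'name' column; the unqualified reference is ambiguous

Fix: Qualify the column with its table alias (c.name)

Corrected query:
SELECT c.name, p.name FROM departments p JOIN staff c ON c.dept_id = p.id

Result:
name  | name 
------+------
Frank | Legal
Grace | HR   
Bob   | Legal
Frank | HR   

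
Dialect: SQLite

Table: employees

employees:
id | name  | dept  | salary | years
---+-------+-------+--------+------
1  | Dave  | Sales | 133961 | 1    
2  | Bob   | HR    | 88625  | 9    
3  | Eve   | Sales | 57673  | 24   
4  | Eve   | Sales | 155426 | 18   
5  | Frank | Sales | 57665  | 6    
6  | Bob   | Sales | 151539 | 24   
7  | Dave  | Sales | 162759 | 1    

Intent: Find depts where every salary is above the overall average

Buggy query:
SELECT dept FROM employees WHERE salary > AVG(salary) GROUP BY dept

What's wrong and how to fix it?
Bug: WHERE evaluates per row before aggregation, so AVG() is unavailable

Fix: Compute the overall average in a scalar subquery and compare each group's MIN against it in HAVING

Corrected query:
SELECT dept FROM employees GROUP BY dept HAVING MIN(salary) > (SELECT AVG(salary) FROM employees)

Result:
(no rows)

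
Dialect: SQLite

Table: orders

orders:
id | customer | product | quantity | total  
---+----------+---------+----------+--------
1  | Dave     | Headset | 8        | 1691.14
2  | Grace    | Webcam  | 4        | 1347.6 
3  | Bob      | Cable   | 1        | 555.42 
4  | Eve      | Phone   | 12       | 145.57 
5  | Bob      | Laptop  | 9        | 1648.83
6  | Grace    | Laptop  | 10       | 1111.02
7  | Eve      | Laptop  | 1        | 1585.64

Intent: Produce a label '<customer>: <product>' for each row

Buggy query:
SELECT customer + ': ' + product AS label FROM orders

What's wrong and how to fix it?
Bug: SQLite uses || for string concatenation; + coerces text to numbers (yielding 0)

Fix: Use the || operator for string concatenation

Corrected query:
SELECT customer || ': ' || product AS label FROM orders

Result:
label        
-------------
Dave: Headset
Grace: Webcam
Bob: Cable   
Eve: Phone   
Bob: Laptop  
Grace: Laptop
Eve: Laptop  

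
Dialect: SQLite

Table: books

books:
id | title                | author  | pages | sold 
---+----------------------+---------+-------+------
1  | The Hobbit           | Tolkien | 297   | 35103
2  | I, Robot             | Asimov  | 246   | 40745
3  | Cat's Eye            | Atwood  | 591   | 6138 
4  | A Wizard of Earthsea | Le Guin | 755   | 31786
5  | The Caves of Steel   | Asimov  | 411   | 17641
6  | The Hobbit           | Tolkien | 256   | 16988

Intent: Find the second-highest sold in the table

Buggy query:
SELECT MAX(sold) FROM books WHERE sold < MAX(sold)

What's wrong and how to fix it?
Bug: MAX(sold) on the right of the comparison is an aggregate-in-WHERE error

Fix: Put the inner MAX in a scalar subquery

Corrected query:
SELECT MAX(sold) FROM books WHERE sold < (SELECT MAX(sold) FROM books)

Result:
MAX(sold)
---------
35103    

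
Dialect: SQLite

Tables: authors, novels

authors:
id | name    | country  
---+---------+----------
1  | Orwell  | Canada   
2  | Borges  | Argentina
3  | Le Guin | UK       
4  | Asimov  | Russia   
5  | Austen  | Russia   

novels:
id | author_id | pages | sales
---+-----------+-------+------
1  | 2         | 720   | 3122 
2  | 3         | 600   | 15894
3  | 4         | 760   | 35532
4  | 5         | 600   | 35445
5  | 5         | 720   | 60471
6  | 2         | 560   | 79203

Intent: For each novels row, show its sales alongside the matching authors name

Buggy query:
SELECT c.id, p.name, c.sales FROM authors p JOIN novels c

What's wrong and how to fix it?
Bug: JOIN with no ON clause produces a cartesian product; every novels row pairs with every authors row

Fix: Specify the join condition linking the foreign key to the parent id

Corrected query:
SELECT c.id, p.name, c.sales FROM authors p JOIN novels c ON c.author_id = p.id

Result:
id | name    | sales
---+---------+------
1  | Borges  | 3122 
2  | Le Guin | 15894
3  | Asimov  | 35532
4  | Austen  | 35445
5  | Austen  | 60471
6  | Borges  | 79203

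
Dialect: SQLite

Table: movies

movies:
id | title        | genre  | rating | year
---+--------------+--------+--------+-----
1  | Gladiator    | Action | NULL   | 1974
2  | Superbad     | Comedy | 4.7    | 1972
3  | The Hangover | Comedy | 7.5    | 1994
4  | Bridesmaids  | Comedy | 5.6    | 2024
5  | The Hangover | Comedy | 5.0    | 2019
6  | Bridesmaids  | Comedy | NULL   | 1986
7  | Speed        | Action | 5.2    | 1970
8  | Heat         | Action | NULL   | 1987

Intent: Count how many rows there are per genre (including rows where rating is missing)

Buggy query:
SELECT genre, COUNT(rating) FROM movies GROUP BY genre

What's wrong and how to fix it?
Bug: COUNT(column) counts non-NULL values only; rows with NULL rating aren't counted

Fix: Use COUNT(*) to count all rows regardless of NULL

Corrected query:
SELECT genre, COUNT(*) FROM movies GROUP BY genre

Result:
genre  | COUNT(*)
-------+---------
Action | 3       
Comedy | 5       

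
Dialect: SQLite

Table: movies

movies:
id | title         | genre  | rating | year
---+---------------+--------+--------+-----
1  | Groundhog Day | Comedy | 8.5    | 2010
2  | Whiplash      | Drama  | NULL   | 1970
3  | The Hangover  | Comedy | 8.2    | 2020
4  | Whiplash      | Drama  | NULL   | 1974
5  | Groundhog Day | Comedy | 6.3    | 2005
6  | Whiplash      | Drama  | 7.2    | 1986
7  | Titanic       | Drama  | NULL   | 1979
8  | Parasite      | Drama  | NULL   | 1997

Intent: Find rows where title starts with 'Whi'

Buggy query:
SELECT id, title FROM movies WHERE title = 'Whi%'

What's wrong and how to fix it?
Bug: '=' compares the literal string including the % character; pattern matching needs LIKE

Fix: Replace '=' with LIKE so 'Whi%' is treated as a pattern

Corrected query:
SELECT id, title FROM movies WHERE title LIKE 'Whi%'

Result:
id | title   
---+---------
2  | Whiplash
4  | Whiplash
6  | Whiplash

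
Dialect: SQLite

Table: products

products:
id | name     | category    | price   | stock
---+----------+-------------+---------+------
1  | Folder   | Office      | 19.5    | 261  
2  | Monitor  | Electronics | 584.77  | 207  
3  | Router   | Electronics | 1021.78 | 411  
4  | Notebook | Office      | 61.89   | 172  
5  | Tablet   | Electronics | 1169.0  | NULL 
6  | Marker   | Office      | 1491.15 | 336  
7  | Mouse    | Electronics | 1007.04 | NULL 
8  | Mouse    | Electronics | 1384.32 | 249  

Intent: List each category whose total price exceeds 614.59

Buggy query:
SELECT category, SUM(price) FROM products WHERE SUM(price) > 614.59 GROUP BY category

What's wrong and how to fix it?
Bug: Aggregate functions cannot appear in a WHERE clause

Fix: Move the aggregate condition to a HAVING clause

Corrected query:
SELECT category, SUM(price) FROM products GROUP BY category HAVING SUM(price) > 614.59

Result:
category    | SUM(price)
------------+-----------
Electronics | 5166.91   
Office      | 1572.54   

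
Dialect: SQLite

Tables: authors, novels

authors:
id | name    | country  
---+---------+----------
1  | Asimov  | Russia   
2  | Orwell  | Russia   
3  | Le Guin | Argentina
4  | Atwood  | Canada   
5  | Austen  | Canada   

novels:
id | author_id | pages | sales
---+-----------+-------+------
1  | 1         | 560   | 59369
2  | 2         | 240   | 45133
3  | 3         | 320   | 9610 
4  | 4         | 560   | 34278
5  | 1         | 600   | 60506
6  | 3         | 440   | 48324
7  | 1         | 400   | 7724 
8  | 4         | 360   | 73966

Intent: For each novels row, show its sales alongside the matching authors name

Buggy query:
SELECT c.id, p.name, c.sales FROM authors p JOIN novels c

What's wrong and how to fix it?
Bug: JOIN with no ON clause produces a cartesian product; every novels row pairs with every authors row

Fix: Add ON c.author_id = p.id to the JOIN

Corrected query:
SELECT c.id, p.name, c.sales FROM authors p JOIN novels c ON c.author_id = p.id

Result:
id | name    | sales
---+---------+------
1  | Asimov  | 59369
2  | Orwell  | 45133
3  | Le Guin | 9610 
4  | Atwood  | 34278
5  | Asimov  | 60506
6  | Le Guin | 48324
7  | Asimov  | 7724 
8  | Atwood  | 73966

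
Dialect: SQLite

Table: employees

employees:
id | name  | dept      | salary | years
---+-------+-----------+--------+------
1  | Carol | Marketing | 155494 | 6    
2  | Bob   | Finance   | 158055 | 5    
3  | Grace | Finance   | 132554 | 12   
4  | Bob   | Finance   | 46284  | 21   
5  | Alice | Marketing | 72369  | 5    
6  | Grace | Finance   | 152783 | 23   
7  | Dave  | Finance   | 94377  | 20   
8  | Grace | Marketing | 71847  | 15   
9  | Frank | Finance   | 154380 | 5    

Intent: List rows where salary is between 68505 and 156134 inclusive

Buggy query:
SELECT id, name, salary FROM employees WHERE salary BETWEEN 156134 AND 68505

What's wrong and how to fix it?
Bug: The bounds are reversed; BETWEEN a AND b requires a <= b to match anything

Fix: Swap the bounds so the smaller value comes first

Corrected query:
SELECT id, name, salary FROM employees WHERE salary BETWEEN 68505 AND 156134

Result:
id | name  | salary
---+-------+-------
1  | Carol | 155494
3  | Grace | 132554
5  | Alice | 72369 
6  | Grace | 152783
7  | Dave  | 94377 
8  | Grace | 71847 
9  | Frank | 154380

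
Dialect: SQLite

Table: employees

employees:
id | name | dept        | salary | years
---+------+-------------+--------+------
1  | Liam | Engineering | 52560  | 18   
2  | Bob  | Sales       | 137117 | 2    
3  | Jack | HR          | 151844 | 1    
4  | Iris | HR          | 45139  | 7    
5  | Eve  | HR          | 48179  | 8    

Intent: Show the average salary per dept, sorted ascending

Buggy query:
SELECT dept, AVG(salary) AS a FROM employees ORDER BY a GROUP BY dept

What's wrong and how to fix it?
Bug: GROUP BY must precede ORDER BY

Fix: Move ORDER BY to the end, after GROUP BY

Corrected query:
SELECT dept, AVG(salary) AS a FROM employees GROUP BY dept ORDER BY a

Result:
dept        | a           
------------+-------------
Engineering | 52560       
HR          | 81720.666667
Sales       | 137117      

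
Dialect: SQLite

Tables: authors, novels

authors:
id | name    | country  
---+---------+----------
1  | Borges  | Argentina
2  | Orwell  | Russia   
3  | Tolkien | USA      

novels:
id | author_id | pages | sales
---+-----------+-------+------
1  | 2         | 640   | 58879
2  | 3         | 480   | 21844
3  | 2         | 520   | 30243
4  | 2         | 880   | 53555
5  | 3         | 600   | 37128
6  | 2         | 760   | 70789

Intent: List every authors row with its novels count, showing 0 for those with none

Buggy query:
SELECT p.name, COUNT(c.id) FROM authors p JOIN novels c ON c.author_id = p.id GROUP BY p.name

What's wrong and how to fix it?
Bug: An inner join excludes parents with zero children

Fix: Switch to LEFT JOIN to retain unmatched parent rows

Corrected query:
SELECT p.name, COUNT(c.id) FROM authors p LEFT JOIN novels c ON c.author_id = p.id GROUP BY p.name

Result:
name    | COUNT(c.id)
--------+------------
Borges  | 0          
Orwell  | 4          
Tolkien | 2          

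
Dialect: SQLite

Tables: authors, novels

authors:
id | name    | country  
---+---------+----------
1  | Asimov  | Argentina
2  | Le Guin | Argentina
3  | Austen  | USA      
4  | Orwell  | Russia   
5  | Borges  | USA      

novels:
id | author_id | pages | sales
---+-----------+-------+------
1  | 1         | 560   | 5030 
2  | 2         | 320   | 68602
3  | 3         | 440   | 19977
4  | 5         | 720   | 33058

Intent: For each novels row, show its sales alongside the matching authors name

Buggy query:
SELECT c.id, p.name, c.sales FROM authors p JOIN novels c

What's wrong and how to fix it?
Bug: Missing join condition: each novels row is matched to all authors rows instead of just its own

Fix: Specify the join condition linking the foreign key to the parent id

Corrected query:
SELECT c.id, p.name, c.sales FROM authors p JOIN novels c ON c.author_id = p.id

Result:
id | name    | sales
---+---------+------
1  | Asimov  | 5030 
2  | Le Guin | 68602
3  | Austen  | 19977
4  | Borges  | 33058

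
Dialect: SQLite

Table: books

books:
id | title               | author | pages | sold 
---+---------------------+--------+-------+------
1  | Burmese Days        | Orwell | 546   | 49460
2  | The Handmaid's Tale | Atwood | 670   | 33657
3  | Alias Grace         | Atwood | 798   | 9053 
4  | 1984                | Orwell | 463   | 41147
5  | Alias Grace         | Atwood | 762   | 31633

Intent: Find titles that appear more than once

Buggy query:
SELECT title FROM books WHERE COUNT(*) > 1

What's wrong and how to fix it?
Bug: WHERE can't reference COUNT(*); aggregates are computed after WHERE

Fix: Group first, then use HAVING for the count condition

Corrected query:
SELECT title FROM books GROUP BY title HAVING COUNT(*) > 1

Result:
title      
-----------
Alias Grace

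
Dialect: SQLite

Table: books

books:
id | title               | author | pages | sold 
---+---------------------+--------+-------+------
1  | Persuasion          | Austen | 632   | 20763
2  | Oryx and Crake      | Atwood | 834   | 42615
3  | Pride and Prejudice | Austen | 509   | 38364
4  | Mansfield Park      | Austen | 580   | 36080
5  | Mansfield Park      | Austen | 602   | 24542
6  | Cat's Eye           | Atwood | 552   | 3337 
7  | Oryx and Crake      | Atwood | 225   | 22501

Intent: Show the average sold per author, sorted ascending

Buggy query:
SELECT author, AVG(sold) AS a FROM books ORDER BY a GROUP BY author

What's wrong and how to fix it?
Bug: ORDER BY appears before GROUP BY; SQL clause order requires GROUP BY first

Fix: Reorder: SELECT … FROM … GROUP BY … ORDER BY …

Corrected query:
SELECT author, AVG(sold) AS a FROM books GROUP BY author ORDER BY a

Result:
author | a           
-------+-------------
Atwood | 22817.666667
Austen | 29937.25    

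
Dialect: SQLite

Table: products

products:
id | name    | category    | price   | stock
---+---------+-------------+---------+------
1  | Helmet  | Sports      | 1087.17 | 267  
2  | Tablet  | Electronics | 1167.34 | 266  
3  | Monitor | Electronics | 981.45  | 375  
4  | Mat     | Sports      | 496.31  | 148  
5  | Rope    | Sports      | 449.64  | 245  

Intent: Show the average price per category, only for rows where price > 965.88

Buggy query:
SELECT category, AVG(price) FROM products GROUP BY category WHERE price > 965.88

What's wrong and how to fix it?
Bug: Row-level WHERE must come before GROUP BY in the clause order

Fix: Move the WHERE clause before GROUP BY

Corrected query:
SELECT category, AVG(price) FROM products WHERE price > 965.88 GROUP BY category

Result:
category    | AVG(price)
------------+-----------
Electronics | 1074.395  
Sports      | 1087.17   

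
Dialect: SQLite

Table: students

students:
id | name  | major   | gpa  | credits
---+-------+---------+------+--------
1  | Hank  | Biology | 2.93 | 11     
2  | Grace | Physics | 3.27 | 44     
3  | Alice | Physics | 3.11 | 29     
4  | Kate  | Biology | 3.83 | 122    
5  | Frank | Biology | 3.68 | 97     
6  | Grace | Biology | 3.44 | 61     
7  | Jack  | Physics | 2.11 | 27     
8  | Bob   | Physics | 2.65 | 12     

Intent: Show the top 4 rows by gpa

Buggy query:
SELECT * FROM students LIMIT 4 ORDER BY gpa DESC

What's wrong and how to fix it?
Bug: ORDER BY cannot follow LIMIT; LIMIT is the final clause

Fix: Sort with ORDER BY, then apply LIMIT

Corrected query:
SELECT * FROM students ORDER BY gpa DESC LIMIT 4

Result:
id | name  | major   | gpa  | credits
---+-------+---------+------+--------
4  | Kate  | Biology | 3.83 | 122    
5  | Frank | Biology | 3.68 | 97     
6  | Grace | Biology | 3.44 | 61     
2  | Grace | Physics | 3.27 | 44     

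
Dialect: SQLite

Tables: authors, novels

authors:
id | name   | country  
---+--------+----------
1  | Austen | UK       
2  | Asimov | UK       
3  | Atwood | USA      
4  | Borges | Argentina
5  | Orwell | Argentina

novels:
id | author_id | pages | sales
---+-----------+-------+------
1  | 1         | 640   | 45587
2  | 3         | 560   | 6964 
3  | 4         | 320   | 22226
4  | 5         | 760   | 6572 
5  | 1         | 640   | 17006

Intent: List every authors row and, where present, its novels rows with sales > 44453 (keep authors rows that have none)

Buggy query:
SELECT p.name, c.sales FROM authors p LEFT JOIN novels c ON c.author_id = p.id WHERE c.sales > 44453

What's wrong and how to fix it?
Bug: A WHERE condition on the right-hand table after LEFT JOIN drops unmatched parents

Fix: Move the right-table condition into the ON clause so unmatched parents are kept

Corrected query:
SELECT p.name, c.sales FROM authors p LEFT JOIN novels c ON c.author_id = p.id AND c.sales > 44453

Result:
name   | sales
-------+------
Austen | 45587
Asimov | NULL 
Atwood | NULL 
Borges | NULL 
Orwell | NULL 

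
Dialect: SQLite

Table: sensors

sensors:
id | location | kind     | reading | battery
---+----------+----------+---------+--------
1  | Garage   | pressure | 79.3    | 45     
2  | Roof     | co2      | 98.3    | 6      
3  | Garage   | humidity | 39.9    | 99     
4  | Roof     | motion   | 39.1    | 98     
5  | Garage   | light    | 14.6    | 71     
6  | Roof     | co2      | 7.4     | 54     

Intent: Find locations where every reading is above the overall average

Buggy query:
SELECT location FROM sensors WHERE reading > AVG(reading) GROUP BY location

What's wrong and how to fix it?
Bug: AVG() is an aggregate; it can't sit directly in WHERE

Fix: Use a subquery for AVG and a HAVING MIN(...) filter so the condition holds for every row in the group

Corrected query:
SELECT location FROM sensors GROUP BY location HAVING MIN(reading) > (SELECT AVG(reading) FROM sensors)

Result:
(no rows)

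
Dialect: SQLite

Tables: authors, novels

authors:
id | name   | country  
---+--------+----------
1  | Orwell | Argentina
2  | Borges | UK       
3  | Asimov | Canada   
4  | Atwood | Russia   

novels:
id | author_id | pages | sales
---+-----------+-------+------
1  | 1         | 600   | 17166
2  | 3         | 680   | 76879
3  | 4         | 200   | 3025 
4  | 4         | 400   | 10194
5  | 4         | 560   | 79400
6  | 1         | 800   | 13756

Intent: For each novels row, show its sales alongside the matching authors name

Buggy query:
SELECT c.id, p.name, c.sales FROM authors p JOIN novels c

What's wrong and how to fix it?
Bug: Missing join condition: each novels row is matched to all authors rows instead of just its own

Fix: Add ON c.author_id = p.id to the JOIN

Corrected query:
SELECT c.id, p.name, c.sales FROM authors p JOIN novels c ON c.author_id = p.id

Result:
id | name   | sales
---+--------+------
1  | Orwell | 17166
2  | Asimov | 76879
3  | Atwood | 3025 
4  | Atwood | 10194
5  | Atwood | 79400
6  | Orwell | 13756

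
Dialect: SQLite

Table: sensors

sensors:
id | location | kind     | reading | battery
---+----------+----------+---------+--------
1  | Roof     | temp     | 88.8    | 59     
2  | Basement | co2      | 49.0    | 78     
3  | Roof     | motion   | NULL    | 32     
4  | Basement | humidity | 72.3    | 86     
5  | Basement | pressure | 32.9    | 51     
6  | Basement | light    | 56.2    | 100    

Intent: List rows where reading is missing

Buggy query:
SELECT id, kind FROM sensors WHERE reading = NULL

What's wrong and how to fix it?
Bug: '= NULL' is always unknown in SQL three-valued logic, so no rows match

Fix: Replace '= NULL' with 'IS NULL'

Corrected query:
SELECT id, kind FROM sensors WHERE reading IS NULL

Result:
id | kind  
---+-------
3  | motion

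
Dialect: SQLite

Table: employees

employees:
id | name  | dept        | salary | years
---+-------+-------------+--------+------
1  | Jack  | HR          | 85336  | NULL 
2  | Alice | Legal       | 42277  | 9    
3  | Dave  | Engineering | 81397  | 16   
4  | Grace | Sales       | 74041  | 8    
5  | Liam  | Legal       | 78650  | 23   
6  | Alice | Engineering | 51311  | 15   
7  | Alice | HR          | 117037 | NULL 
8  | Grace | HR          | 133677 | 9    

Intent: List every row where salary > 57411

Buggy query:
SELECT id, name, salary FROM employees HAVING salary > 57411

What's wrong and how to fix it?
Bug: This is a non-aggregate query (no GROUP BY, no aggregates), so in SQLite the HAVING clause is invalid here; a row-level condition belongs in WHERE

Fix: Use WHERE for row-level filtering

Corrected query:
SELECT id, name, salary FROM employees WHERE salary > 57411

Result:
id | name  | salary
---+-------+-------
1  | Jack  | 85336 
3  | Dave  | 81397 
4  | Grace | 74041 
5  | Liam  | 78650 
7  | Alice | 117037
8  | Grace | 133677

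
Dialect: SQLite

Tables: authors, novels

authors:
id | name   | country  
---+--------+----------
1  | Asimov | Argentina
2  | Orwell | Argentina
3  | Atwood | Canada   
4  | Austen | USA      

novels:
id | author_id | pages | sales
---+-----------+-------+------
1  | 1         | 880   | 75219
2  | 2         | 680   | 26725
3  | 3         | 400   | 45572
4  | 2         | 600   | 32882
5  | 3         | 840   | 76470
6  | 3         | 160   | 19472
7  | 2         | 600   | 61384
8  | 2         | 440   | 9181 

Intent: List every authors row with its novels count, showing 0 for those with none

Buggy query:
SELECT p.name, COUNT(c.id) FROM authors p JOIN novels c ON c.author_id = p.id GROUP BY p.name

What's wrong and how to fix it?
Bug: INNER JOIN drops authors rows that have no matching novels rows

Fix: Use LEFT JOIN so parents without children still appear (COUNT(c.id) gives 0)

Corrected query:
SELECT p.name, COUNT(c.id) FROM authors p LEFT JOIN novels c ON c.author_id = p.id GROUP BY p.name

Result:
name   | COUNT(c.id)
-------+------------
Asimov | 1          
Atwood | 3          
Austen | 0          
Orwell | 4          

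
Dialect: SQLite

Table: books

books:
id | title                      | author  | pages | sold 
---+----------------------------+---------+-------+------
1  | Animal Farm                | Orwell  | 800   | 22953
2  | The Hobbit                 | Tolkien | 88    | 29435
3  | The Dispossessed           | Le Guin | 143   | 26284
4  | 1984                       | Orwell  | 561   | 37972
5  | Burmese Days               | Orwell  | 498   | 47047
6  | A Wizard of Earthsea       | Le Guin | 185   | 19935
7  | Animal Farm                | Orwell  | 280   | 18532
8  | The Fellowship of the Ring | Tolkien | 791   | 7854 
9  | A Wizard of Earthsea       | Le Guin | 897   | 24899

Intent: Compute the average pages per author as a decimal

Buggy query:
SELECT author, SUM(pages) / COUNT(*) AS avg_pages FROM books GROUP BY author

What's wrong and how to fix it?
Bug: Both operands are integers, so '/' performs integer division and truncates

Fix: Cast one side to REAL so the division keeps the fractional part

Corrected query:
SELECT author, SUM(pages) * 1.0 / COUNT(*) AS avg_pages FROM books GROUP BY author

Result:
author  | avg_pages 
--------+-----------
Le Guin | 408.333333
Orwell  | 534.75    
Tolkien | 439.5     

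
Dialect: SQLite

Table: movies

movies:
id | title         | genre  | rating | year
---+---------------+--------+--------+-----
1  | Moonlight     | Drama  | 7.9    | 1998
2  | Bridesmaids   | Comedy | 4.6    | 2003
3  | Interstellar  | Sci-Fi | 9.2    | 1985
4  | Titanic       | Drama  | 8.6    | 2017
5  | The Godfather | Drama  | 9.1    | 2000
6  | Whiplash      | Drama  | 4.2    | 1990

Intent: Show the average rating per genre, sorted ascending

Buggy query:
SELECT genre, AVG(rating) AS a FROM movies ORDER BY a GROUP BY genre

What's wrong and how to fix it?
Bug: ORDER BY appears before GROUP BY; SQL clause order requires GROUP BY first

Fix: Reorder: SELECT … FROM … GROUP BY … ORDER BY …

Corrected query:
SELECT genre, AVG(rating) AS a FROM movies GROUP BY genre ORDER BY a

Result:
genre  | a   
-------+-----
Comedy | 4.6 
Drama  | 7.45
Sci-Fi | 9.2 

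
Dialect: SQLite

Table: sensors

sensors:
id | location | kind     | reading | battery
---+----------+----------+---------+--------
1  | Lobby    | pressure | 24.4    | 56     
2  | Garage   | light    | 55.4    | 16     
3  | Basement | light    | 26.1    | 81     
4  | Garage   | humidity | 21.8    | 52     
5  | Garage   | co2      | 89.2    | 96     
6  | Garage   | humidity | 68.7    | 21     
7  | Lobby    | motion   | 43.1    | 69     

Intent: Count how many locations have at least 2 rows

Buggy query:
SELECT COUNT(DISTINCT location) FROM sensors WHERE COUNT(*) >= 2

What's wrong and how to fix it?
Bug: COUNT(*) cannot appear in WHERE; the per-group count doesn't exist yet

Fix: Group first with HAVING COUNT(*) >= 2, then COUNT the resulting groups

Corrected query:
SELECT COUNT(*) FROM (SELECT location FROM sensors GROUP BY location HAVING COUNT(*) >= 2)

Result:
COUNT(*)
--------
2       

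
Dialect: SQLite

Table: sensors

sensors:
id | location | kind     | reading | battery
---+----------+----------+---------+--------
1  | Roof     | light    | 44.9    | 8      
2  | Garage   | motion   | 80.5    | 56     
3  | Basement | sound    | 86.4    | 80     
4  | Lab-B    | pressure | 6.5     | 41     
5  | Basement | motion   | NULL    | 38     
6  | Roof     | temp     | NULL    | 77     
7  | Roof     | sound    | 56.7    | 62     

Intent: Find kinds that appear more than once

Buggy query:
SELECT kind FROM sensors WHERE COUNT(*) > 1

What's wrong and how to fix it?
Bug: WHERE can't reference COUNT(*); aggregates are computed after WHERE

Fix: GROUP BY kind, then filter groups with HAVING COUNT(*) > 1

Corrected query:
SELECT kind FROM sensors GROUP BY kind HAVING COUNT(*) > 1

Result:
kind  
------
motion
sound 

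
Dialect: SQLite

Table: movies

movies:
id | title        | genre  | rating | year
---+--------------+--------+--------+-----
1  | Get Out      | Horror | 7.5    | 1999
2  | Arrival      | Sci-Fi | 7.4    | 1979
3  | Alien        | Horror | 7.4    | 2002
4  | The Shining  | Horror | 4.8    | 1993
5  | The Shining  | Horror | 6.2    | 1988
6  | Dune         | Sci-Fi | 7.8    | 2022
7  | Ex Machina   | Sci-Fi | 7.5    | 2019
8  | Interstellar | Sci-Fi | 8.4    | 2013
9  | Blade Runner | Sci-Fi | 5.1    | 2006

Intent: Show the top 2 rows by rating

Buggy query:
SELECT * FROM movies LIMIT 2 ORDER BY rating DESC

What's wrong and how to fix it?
Bug: ORDER BY cannot follow LIMIT; LIMIT is the final clause

Fix: Swap the clauses: ORDER BY first, then LIMIT

Corrected query:
SELECT * FROM movies ORDER BY rating DESC LIMIT 2

Result:
id | title        | genre  | rating | year
---+--------------+--------+--------+-----
8  | Interstellar | Sci-Fi | 8.4    | 2013
6  | Dune         | Sci-Fi | 7.8    | 2022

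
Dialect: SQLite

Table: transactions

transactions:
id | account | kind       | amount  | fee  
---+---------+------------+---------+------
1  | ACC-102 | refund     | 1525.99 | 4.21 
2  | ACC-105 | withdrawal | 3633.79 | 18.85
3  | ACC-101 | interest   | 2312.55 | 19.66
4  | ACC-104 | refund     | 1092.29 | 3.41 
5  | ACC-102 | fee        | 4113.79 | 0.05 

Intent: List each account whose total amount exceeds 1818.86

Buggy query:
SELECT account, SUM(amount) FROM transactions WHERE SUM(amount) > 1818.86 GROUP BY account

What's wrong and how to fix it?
Bug: SUM(amount) is an aggregate, but WHERE filters rows before aggregation

Fix: Use HAVING (which filters groups after aggregation) instead of WHERE

Corrected query:
SELECT account, SUM(amount) FROM transactions GROUP BY account HAVING SUM(amount) > 1818.86

Result:
account | SUM(amount)
--------+------------
ACC-101 | 2312.55    
ACC-102 | 5639.78    
ACC-105 | 3633.79    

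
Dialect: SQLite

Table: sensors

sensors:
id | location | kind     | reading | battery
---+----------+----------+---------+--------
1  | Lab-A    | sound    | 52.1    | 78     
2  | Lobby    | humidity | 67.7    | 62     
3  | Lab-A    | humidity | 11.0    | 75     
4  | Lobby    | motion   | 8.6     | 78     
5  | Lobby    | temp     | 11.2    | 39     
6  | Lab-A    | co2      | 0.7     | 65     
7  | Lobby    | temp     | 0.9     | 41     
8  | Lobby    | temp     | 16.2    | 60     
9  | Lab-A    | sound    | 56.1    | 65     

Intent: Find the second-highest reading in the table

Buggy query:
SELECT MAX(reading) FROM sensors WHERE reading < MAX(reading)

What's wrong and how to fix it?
Bug: The inner MAX is an aggregate inside WHERE, which is not allowed

Fix: Put the inner MAX in a scalar subquery

Corrected query:
SELECT MAX(reading) FROM sensors WHERE reading < (SELECT MAX(reading) FROM sensors)

Result:
MAX(reading)
------------
56.1        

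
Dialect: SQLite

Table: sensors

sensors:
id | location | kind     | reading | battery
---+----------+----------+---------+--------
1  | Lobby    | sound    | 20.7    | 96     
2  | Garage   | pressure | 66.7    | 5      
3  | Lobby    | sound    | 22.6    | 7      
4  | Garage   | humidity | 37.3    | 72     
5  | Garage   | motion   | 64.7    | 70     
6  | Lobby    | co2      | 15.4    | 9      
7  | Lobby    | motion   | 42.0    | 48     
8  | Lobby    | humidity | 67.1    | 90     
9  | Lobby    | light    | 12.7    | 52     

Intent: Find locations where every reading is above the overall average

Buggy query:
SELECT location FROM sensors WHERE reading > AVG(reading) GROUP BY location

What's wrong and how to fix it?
Bug: WHERE evaluates per row before aggregation, so AVG() is unavailable

Fix: Use a subquery for AVG and a HAVING MIN(...) filter so the condition holds for every row in the group

Corrected query:
SELECT location FROM sensors GROUP BY location HAVING MIN(reading) > (SELECT AVG(reading) FROM sensors)

Result:
(no rows)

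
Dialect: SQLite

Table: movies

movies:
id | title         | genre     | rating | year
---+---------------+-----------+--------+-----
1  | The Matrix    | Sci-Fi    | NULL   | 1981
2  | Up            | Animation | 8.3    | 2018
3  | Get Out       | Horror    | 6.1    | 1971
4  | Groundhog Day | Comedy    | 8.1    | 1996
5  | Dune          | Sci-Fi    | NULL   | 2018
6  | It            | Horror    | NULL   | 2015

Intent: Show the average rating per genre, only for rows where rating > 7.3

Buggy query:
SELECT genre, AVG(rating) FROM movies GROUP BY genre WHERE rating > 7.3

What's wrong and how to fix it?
Bug: WHERE cannot follow GROUP BY

Fix: Move the WHERE clause before GROUP BY

Corrected query:
SELECT genre, AVG(rating) FROM movies WHERE rating > 7.3 GROUP BY genre

Result:
genre     | AVG(rating)
----------+------------
Animation | 8.3        
Comedy    | 8.1        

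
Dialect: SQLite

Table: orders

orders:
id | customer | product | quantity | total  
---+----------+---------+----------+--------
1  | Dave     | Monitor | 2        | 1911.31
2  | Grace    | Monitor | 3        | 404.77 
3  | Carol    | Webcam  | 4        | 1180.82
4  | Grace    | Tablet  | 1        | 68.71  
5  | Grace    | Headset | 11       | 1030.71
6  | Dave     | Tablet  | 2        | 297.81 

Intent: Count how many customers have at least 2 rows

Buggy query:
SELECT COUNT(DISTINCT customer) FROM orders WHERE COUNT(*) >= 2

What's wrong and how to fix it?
Bug: WHERE filters individual rows, not groups, so a group-level COUNT is invalid there

Fix: Use a subquery that GROUPs and filters with HAVING, then count its rows

Corrected query:
SELECT COUNT(*) FROM (SELECT customer FROM orders GROUP BY customer HAVING COUNT(*) >= 2)

Result:
COUNT(*)
--------
2       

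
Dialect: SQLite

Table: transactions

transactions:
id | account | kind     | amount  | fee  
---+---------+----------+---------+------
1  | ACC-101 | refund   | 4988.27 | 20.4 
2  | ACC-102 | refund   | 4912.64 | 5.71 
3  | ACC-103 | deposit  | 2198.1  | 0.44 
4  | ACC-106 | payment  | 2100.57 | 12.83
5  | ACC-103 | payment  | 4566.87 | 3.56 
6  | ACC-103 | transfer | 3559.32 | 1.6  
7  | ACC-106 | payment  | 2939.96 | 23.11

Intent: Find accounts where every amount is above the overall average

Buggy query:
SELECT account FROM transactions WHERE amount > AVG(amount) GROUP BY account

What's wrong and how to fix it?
Bug: WHERE evaluates per row before aggregation, so AVG() is unavailable

Fix: Compute the overall average in a scalar subquery and compare each group's MIN against it in HAVING

Corrected query:
SELECT account FROM transactions GROUP BY account HAVING MIN(amount) > (SELECT AVG(amount) FROM transactions)

Result:
account
-------
ACC-101
ACC-102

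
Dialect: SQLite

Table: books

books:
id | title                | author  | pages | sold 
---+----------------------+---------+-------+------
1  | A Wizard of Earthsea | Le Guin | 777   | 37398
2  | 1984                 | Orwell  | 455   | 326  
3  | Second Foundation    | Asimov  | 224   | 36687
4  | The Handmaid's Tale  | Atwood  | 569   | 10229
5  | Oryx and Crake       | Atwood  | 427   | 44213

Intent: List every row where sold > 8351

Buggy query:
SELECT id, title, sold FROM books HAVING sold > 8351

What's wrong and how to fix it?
Bug: HAVING filters the output of aggregation, but this query has no GROUP BY and no aggregate functions, so SQLite rejects it (HAVING clause on a non-aggregate query); the condition here is per row

Fix: Use WHERE for row-level filtering

Corrected query:
SELECT id, title, sold FROM books WHERE sold > 8351

Result:
id | title                | sold 
---+----------------------+------
1  | A Wizard of Earthsea | 37398
3  | Second Foundation    | 36687
4  | The Handmaid's Tale  | 10229
5  | Oryx and Crake       | 44213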